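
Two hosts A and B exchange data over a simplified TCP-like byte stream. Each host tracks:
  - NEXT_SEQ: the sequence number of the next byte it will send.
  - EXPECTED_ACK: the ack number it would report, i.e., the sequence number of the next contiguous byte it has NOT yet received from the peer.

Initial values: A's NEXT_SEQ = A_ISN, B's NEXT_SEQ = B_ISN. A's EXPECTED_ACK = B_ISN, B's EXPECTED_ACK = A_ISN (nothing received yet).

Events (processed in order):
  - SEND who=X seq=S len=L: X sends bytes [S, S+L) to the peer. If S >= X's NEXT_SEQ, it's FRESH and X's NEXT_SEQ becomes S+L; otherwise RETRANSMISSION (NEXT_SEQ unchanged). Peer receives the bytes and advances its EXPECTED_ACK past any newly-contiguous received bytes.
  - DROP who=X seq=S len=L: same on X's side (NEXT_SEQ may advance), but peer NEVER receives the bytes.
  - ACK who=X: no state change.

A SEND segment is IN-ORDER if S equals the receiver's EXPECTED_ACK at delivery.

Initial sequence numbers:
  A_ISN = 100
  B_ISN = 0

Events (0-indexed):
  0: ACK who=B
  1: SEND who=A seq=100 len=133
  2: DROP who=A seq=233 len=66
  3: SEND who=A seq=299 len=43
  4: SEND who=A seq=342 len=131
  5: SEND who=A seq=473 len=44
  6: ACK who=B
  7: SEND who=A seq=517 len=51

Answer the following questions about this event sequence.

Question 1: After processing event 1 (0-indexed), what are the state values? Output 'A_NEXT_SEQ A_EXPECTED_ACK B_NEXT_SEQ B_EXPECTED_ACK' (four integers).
After event 0: A_seq=100 A_ack=0 B_seq=0 B_ack=100
After event 1: A_seq=233 A_ack=0 B_seq=0 B_ack=233

233 0 0 233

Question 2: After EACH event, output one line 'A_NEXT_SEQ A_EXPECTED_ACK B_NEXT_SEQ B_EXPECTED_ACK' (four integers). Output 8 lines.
100 0 0 100
233 0 0 233
299 0 0 233
342 0 0 233
473 0 0 233
517 0 0 233
517 0 0 233
568 0 0 233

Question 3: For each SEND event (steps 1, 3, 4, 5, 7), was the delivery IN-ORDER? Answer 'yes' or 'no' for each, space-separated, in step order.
Answer: yes no no no no

Derivation:
Step 1: SEND seq=100 -> in-order
Step 3: SEND seq=299 -> out-of-order
Step 4: SEND seq=342 -> out-of-order
Step 5: SEND seq=473 -> out-of-order
Step 7: SEND seq=517 -> out-of-order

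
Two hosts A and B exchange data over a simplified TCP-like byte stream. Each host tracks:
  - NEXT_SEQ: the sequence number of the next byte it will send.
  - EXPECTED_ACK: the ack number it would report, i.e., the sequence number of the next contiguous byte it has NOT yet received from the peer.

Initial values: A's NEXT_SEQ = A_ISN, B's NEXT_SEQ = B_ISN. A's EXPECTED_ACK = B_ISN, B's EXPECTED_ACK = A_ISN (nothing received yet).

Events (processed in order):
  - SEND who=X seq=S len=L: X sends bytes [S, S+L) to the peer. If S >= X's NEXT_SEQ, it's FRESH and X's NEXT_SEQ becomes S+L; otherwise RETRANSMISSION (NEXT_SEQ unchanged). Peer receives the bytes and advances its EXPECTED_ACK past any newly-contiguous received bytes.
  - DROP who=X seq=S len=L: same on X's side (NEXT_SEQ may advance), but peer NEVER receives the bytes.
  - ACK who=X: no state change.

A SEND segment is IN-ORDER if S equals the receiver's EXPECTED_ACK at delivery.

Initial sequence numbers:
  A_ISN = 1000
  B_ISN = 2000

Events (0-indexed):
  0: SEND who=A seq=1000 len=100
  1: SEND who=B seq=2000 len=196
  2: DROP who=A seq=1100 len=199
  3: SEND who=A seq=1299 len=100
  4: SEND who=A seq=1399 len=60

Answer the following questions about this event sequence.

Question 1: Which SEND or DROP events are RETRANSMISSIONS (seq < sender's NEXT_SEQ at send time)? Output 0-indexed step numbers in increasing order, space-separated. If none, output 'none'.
Step 0: SEND seq=1000 -> fresh
Step 1: SEND seq=2000 -> fresh
Step 2: DROP seq=1100 -> fresh
Step 3: SEND seq=1299 -> fresh
Step 4: SEND seq=1399 -> fresh

Answer: none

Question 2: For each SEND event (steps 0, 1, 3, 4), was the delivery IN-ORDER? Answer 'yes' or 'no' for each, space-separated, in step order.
Answer: yes yes no no

Derivation:
Step 0: SEND seq=1000 -> in-order
Step 1: SEND seq=2000 -> in-order
Step 3: SEND seq=1299 -> out-of-order
Step 4: SEND seq=1399 -> out-of-order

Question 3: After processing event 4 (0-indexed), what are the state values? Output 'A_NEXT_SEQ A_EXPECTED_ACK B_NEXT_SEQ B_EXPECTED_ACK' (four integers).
After event 0: A_seq=1100 A_ack=2000 B_seq=2000 B_ack=1100
After event 1: A_seq=1100 A_ack=2196 B_seq=2196 B_ack=1100
After event 2: A_seq=1299 A_ack=2196 B_seq=2196 B_ack=1100
After event 3: A_seq=1399 A_ack=2196 B_seq=2196 B_ack=1100
After event 4: A_seq=1459 A_ack=2196 B_seq=2196 B_ack=1100

1459 2196 2196 1100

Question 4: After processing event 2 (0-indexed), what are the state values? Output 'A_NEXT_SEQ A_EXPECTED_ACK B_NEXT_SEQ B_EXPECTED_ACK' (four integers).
After event 0: A_seq=1100 A_ack=2000 B_seq=2000 B_ack=1100
After event 1: A_seq=1100 A_ack=2196 B_seq=2196 B_ack=1100
After event 2: A_seq=1299 A_ack=2196 B_seq=2196 B_ack=1100

1299 2196 2196 1100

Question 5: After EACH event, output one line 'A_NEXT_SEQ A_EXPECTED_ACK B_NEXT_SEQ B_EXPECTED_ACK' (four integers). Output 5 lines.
1100 2000 2000 1100
1100 2196 2196 1100
1299 2196 2196 1100
1399 2196 2196 1100
1459 2196 2196 1100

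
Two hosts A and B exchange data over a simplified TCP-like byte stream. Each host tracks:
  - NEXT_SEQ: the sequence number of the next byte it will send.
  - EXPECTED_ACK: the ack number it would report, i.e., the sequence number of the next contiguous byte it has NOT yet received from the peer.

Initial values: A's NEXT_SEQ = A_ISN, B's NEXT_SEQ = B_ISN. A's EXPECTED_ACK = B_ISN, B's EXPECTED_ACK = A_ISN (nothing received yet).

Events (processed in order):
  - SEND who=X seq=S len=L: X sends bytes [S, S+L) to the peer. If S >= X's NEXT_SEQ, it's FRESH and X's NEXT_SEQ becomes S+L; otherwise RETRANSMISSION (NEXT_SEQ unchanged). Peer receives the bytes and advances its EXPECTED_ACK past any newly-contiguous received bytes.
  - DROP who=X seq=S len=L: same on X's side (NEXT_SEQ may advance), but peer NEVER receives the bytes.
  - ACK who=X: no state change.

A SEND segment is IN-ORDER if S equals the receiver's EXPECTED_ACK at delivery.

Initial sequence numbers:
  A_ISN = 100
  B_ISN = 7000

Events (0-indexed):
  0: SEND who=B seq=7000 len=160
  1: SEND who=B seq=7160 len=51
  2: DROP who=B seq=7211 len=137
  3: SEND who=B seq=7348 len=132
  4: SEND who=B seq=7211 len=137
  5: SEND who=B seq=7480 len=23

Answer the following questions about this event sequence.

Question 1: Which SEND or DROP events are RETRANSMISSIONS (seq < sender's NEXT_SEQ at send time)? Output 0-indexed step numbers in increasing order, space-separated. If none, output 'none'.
Step 0: SEND seq=7000 -> fresh
Step 1: SEND seq=7160 -> fresh
Step 2: DROP seq=7211 -> fresh
Step 3: SEND seq=7348 -> fresh
Step 4: SEND seq=7211 -> retransmit
Step 5: SEND seq=7480 -> fresh

Answer: 4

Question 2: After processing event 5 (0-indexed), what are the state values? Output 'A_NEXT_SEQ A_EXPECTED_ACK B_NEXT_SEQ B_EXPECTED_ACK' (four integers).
After event 0: A_seq=100 A_ack=7160 B_seq=7160 B_ack=100
After event 1: A_seq=100 A_ack=7211 B_seq=7211 B_ack=100
After event 2: A_seq=100 A_ack=7211 B_seq=7348 B_ack=100
After event 3: A_seq=100 A_ack=7211 B_seq=7480 B_ack=100
After event 4: A_seq=100 A_ack=7480 B_seq=7480 B_ack=100
After event 5: A_seq=100 A_ack=7503 B_seq=7503 B_ack=100

100 7503 7503 100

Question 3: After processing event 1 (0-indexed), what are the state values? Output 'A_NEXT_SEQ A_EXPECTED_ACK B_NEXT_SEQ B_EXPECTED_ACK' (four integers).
After event 0: A_seq=100 A_ack=7160 B_seq=7160 B_ack=100
After event 1: A_seq=100 A_ack=7211 B_seq=7211 B_ack=100

100 7211 7211 100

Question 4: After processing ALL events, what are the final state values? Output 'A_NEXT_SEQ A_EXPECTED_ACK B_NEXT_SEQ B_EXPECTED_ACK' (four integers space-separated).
Answer: 100 7503 7503 100

Derivation:
After event 0: A_seq=100 A_ack=7160 B_seq=7160 B_ack=100
After event 1: A_seq=100 A_ack=7211 B_seq=7211 B_ack=100
After event 2: A_seq=100 A_ack=7211 B_seq=7348 B_ack=100
After event 3: A_seq=100 A_ack=7211 B_seq=7480 B_ack=100
After event 4: A_seq=100 A_ack=7480 B_seq=7480 B_ack=100
After event 5: A_seq=100 A_ack=7503 B_seq=7503 B_ack=100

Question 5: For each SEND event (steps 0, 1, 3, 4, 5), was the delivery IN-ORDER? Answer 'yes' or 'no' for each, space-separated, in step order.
Answer: yes yes no yes yes

Derivation:
Step 0: SEND seq=7000 -> in-order
Step 1: SEND seq=7160 -> in-order
Step 3: SEND seq=7348 -> out-of-order
Step 4: SEND seq=7211 -> in-order
Step 5: SEND seq=7480 -> in-order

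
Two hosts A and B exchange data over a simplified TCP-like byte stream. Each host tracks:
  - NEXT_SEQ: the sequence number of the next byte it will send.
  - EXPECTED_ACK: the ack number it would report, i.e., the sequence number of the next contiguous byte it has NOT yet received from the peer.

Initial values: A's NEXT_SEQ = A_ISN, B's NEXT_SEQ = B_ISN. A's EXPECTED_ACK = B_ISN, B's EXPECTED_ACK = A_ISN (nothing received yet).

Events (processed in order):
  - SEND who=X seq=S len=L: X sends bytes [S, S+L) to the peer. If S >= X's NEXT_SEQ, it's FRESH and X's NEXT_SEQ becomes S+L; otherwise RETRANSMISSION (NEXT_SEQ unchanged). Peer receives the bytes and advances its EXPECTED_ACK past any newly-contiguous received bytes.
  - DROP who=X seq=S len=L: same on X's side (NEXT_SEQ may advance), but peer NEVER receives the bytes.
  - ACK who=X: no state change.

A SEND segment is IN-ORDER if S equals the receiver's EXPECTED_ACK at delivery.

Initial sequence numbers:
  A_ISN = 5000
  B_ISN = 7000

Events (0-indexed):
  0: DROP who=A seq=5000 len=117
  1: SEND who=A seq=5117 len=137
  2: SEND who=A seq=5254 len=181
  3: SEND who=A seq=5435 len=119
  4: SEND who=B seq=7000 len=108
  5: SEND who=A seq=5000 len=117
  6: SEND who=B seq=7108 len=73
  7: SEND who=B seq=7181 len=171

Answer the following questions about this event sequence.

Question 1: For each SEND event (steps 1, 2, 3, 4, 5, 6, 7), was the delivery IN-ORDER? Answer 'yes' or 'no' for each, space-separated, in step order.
Step 1: SEND seq=5117 -> out-of-order
Step 2: SEND seq=5254 -> out-of-order
Step 3: SEND seq=5435 -> out-of-order
Step 4: SEND seq=7000 -> in-order
Step 5: SEND seq=5000 -> in-order
Step 6: SEND seq=7108 -> in-order
Step 7: SEND seq=7181 -> in-order

Answer: no no no yes yes yes yes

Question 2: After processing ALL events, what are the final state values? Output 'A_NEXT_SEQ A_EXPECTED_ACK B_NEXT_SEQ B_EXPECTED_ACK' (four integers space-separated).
After event 0: A_seq=5117 A_ack=7000 B_seq=7000 B_ack=5000
After event 1: A_seq=5254 A_ack=7000 B_seq=7000 B_ack=5000
After event 2: A_seq=5435 A_ack=7000 B_seq=7000 B_ack=5000
After event 3: A_seq=5554 A_ack=7000 B_seq=7000 B_ack=5000
After event 4: A_seq=5554 A_ack=7108 B_seq=7108 B_ack=5000
After event 5: A_seq=5554 A_ack=7108 B_seq=7108 B_ack=5554
After event 6: A_seq=5554 A_ack=7181 B_seq=7181 B_ack=5554
After event 7: A_seq=5554 A_ack=7352 B_seq=7352 B_ack=5554

Answer: 5554 7352 7352 5554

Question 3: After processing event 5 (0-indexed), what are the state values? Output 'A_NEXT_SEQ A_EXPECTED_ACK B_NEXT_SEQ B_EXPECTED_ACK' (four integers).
After event 0: A_seq=5117 A_ack=7000 B_seq=7000 B_ack=5000
After event 1: A_seq=5254 A_ack=7000 B_seq=7000 B_ack=5000
After event 2: A_seq=5435 A_ack=7000 B_seq=7000 B_ack=5000
After event 3: A_seq=5554 A_ack=7000 B_seq=7000 B_ack=5000
After event 4: A_seq=5554 A_ack=7108 B_seq=7108 B_ack=5000
After event 5: A_seq=5554 A_ack=7108 B_seq=7108 B_ack=5554

5554 7108 7108 5554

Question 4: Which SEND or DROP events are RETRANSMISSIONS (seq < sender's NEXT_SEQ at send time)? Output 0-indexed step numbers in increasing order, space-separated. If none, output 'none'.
Step 0: DROP seq=5000 -> fresh
Step 1: SEND seq=5117 -> fresh
Step 2: SEND seq=5254 -> fresh
Step 3: SEND seq=5435 -> fresh
Step 4: SEND seq=7000 -> fresh
Step 5: SEND seq=5000 -> retransmit
Step 6: SEND seq=7108 -> fresh
Step 7: SEND seq=7181 -> fresh

Answer: 5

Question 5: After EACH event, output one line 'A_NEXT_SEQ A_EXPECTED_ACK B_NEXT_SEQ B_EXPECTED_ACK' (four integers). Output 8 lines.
5117 7000 7000 5000
5254 7000 7000 5000
5435 7000 7000 5000
5554 7000 7000 5000
5554 7108 7108 5000
5554 7108 7108 5554
5554 7181 7181 5554
5554 7352 7352 5554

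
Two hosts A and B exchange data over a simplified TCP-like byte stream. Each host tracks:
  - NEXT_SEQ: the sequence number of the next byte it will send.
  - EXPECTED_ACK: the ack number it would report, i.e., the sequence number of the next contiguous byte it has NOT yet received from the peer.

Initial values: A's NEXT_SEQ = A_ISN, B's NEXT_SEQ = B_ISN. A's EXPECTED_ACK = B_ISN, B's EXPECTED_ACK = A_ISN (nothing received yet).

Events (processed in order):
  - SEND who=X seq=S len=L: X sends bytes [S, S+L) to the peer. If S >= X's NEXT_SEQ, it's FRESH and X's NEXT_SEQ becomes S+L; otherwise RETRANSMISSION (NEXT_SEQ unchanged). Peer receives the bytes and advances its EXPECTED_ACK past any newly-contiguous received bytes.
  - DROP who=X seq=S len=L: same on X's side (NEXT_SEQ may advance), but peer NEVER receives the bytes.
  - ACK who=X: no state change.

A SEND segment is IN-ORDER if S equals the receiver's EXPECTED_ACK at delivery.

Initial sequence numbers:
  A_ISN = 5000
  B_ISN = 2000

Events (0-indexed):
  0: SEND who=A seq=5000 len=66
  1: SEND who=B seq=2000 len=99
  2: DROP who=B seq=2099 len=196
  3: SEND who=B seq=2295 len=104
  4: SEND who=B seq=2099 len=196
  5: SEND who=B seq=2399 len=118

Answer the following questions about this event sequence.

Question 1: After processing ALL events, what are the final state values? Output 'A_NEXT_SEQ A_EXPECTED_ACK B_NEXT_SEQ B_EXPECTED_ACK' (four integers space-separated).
Answer: 5066 2517 2517 5066

Derivation:
After event 0: A_seq=5066 A_ack=2000 B_seq=2000 B_ack=5066
After event 1: A_seq=5066 A_ack=2099 B_seq=2099 B_ack=5066
After event 2: A_seq=5066 A_ack=2099 B_seq=2295 B_ack=5066
After event 3: A_seq=5066 A_ack=2099 B_seq=2399 B_ack=5066
After event 4: A_seq=5066 A_ack=2399 B_seq=2399 B_ack=5066
After event 5: A_seq=5066 A_ack=2517 B_seq=2517 B_ack=5066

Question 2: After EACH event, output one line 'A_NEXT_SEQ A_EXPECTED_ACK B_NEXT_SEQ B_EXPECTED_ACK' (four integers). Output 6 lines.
5066 2000 2000 5066
5066 2099 2099 5066
5066 2099 2295 5066
5066 2099 2399 5066
5066 2399 2399 5066
5066 2517 2517 5066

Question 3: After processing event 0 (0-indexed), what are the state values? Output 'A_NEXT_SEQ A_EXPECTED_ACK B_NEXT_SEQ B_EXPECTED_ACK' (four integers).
After event 0: A_seq=5066 A_ack=2000 B_seq=2000 B_ack=5066

5066 2000 2000 5066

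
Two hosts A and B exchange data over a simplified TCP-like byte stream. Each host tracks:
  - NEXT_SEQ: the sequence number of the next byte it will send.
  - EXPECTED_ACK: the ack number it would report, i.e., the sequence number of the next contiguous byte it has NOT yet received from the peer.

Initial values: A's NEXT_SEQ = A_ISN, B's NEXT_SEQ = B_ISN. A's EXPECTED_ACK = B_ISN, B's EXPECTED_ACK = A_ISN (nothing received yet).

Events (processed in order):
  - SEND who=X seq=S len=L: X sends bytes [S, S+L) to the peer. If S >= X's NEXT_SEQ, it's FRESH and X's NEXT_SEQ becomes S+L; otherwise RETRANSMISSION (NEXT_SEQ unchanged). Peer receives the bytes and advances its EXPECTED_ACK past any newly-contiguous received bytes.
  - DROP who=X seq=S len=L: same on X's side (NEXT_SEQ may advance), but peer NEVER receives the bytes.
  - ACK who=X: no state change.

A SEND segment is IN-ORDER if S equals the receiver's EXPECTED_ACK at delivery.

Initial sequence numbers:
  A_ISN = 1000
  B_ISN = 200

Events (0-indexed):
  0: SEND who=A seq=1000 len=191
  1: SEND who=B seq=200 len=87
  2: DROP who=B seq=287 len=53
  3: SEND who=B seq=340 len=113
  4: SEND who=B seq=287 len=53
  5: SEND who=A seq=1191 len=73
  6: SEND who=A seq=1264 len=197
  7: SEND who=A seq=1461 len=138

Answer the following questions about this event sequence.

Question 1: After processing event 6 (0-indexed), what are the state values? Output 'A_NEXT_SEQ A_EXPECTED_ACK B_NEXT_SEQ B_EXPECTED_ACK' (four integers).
After event 0: A_seq=1191 A_ack=200 B_seq=200 B_ack=1191
After event 1: A_seq=1191 A_ack=287 B_seq=287 B_ack=1191
After event 2: A_seq=1191 A_ack=287 B_seq=340 B_ack=1191
After event 3: A_seq=1191 A_ack=287 B_seq=453 B_ack=1191
After event 4: A_seq=1191 A_ack=453 B_seq=453 B_ack=1191
After event 5: A_seq=1264 A_ack=453 B_seq=453 B_ack=1264
After event 6: A_seq=1461 A_ack=453 B_seq=453 B_ack=1461

1461 453 453 1461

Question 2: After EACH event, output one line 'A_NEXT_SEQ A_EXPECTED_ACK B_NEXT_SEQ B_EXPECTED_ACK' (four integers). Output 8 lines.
1191 200 200 1191
1191 287 287 1191
1191 287 340 1191
1191 287 453 1191
1191 453 453 1191
1264 453 453 1264
1461 453 453 1461
1599 453 453 1599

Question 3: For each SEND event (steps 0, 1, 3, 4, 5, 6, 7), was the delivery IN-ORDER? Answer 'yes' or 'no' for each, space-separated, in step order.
Answer: yes yes no yes yes yes yes

Derivation:
Step 0: SEND seq=1000 -> in-order
Step 1: SEND seq=200 -> in-order
Step 3: SEND seq=340 -> out-of-order
Step 4: SEND seq=287 -> in-order
Step 5: SEND seq=1191 -> in-order
Step 6: SEND seq=1264 -> in-order
Step 7: SEND seq=1461 -> in-order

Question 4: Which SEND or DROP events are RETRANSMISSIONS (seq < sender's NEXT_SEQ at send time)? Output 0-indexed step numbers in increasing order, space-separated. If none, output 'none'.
Answer: 4

Derivation:
Step 0: SEND seq=1000 -> fresh
Step 1: SEND seq=200 -> fresh
Step 2: DROP seq=287 -> fresh
Step 3: SEND seq=340 -> fresh
Step 4: SEND seq=287 -> retransmit
Step 5: SEND seq=1191 -> fresh
Step 6: SEND seq=1264 -> fresh
Step 7: SEND seq=1461 -> fresh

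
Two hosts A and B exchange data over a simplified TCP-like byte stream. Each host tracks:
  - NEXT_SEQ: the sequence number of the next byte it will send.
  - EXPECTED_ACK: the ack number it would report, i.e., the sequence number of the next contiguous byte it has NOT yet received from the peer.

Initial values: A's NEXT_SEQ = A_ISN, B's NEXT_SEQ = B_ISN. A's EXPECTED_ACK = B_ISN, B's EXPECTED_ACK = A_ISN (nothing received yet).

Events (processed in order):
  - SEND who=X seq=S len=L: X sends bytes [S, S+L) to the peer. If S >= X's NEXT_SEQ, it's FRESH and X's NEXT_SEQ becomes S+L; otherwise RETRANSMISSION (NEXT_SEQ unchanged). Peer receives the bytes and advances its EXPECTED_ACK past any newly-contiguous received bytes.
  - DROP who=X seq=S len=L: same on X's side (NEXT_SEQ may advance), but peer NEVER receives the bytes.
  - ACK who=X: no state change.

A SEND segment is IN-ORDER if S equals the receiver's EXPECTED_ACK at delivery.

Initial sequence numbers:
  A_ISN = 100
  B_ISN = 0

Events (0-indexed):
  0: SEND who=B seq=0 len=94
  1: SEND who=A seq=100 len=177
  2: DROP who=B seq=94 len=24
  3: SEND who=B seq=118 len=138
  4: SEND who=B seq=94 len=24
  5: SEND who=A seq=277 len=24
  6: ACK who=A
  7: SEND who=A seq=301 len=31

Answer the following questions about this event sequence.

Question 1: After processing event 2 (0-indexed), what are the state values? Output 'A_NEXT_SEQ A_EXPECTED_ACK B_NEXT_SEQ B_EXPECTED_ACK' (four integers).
After event 0: A_seq=100 A_ack=94 B_seq=94 B_ack=100
After event 1: A_seq=277 A_ack=94 B_seq=94 B_ack=277
After event 2: A_seq=277 A_ack=94 B_seq=118 B_ack=277

277 94 118 277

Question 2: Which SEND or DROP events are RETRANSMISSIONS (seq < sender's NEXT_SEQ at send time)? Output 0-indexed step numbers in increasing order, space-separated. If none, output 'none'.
Answer: 4

Derivation:
Step 0: SEND seq=0 -> fresh
Step 1: SEND seq=100 -> fresh
Step 2: DROP seq=94 -> fresh
Step 3: SEND seq=118 -> fresh
Step 4: SEND seq=94 -> retransmit
Step 5: SEND seq=277 -> fresh
Step 7: SEND seq=301 -> fresh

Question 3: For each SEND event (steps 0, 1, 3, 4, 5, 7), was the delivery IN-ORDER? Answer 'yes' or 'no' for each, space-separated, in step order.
Answer: yes yes no yes yes yes

Derivation:
Step 0: SEND seq=0 -> in-order
Step 1: SEND seq=100 -> in-order
Step 3: SEND seq=118 -> out-of-order
Step 4: SEND seq=94 -> in-order
Step 5: SEND seq=277 -> in-order
Step 7: SEND seq=301 -> in-order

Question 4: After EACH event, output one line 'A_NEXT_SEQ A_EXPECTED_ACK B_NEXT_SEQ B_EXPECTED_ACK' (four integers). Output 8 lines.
100 94 94 100
277 94 94 277
277 94 118 277
277 94 256 277
277 256 256 277
301 256 256 301
301 256 256 301
332 256 256 332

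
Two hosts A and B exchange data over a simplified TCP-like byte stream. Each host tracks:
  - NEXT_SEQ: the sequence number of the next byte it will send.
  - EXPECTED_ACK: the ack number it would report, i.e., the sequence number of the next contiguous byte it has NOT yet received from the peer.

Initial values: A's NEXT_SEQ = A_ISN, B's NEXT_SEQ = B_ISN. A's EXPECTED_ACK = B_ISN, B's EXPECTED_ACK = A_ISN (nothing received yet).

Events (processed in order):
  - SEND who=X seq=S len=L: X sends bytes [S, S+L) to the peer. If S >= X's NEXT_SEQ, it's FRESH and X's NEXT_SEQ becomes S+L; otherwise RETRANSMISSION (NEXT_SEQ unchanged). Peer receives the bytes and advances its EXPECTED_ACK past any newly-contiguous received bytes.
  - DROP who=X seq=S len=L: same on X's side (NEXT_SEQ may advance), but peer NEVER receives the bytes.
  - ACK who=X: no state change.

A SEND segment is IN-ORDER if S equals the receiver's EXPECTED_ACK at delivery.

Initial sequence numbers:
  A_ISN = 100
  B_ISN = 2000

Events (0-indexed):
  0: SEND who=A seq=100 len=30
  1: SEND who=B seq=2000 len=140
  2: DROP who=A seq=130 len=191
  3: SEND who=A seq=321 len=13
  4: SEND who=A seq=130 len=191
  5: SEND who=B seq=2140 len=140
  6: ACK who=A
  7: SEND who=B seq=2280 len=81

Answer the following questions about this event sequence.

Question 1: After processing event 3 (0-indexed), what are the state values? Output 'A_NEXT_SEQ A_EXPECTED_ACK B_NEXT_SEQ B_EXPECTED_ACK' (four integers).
After event 0: A_seq=130 A_ack=2000 B_seq=2000 B_ack=130
After event 1: A_seq=130 A_ack=2140 B_seq=2140 B_ack=130
After event 2: A_seq=321 A_ack=2140 B_seq=2140 B_ack=130
After event 3: A_seq=334 A_ack=2140 B_seq=2140 B_ack=130

334 2140 2140 130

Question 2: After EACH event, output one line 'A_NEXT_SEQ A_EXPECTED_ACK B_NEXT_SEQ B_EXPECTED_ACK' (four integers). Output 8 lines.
130 2000 2000 130
130 2140 2140 130
321 2140 2140 130
334 2140 2140 130
334 2140 2140 334
334 2280 2280 334
334 2280 2280 334
334 2361 2361 334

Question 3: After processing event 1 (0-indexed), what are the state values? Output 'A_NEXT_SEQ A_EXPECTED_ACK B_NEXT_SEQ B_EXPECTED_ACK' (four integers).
After event 0: A_seq=130 A_ack=2000 B_seq=2000 B_ack=130
After event 1: A_seq=130 A_ack=2140 B_seq=2140 B_ack=130

130 2140 2140 130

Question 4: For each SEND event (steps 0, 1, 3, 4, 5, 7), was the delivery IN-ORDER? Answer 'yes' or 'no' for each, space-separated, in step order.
Step 0: SEND seq=100 -> in-order
Step 1: SEND seq=2000 -> in-order
Step 3: SEND seq=321 -> out-of-order
Step 4: SEND seq=130 -> in-order
Step 5: SEND seq=2140 -> in-order
Step 7: SEND seq=2280 -> in-order

Answer: yes yes no yes yes yes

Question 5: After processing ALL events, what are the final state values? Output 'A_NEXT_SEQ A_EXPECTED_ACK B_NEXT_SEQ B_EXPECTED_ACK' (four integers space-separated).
After event 0: A_seq=130 A_ack=2000 B_seq=2000 B_ack=130
After event 1: A_seq=130 A_ack=2140 B_seq=2140 B_ack=130
After event 2: A_seq=321 A_ack=2140 B_seq=2140 B_ack=130
After event 3: A_seq=334 A_ack=2140 B_seq=2140 B_ack=130
After event 4: A_seq=334 A_ack=2140 B_seq=2140 B_ack=334
After event 5: A_seq=334 A_ack=2280 B_seq=2280 B_ack=334
After event 6: A_seq=334 A_ack=2280 B_seq=2280 B_ack=334
After event 7: A_seq=334 A_ack=2361 B_seq=2361 B_ack=334

Answer: 334 2361 2361 334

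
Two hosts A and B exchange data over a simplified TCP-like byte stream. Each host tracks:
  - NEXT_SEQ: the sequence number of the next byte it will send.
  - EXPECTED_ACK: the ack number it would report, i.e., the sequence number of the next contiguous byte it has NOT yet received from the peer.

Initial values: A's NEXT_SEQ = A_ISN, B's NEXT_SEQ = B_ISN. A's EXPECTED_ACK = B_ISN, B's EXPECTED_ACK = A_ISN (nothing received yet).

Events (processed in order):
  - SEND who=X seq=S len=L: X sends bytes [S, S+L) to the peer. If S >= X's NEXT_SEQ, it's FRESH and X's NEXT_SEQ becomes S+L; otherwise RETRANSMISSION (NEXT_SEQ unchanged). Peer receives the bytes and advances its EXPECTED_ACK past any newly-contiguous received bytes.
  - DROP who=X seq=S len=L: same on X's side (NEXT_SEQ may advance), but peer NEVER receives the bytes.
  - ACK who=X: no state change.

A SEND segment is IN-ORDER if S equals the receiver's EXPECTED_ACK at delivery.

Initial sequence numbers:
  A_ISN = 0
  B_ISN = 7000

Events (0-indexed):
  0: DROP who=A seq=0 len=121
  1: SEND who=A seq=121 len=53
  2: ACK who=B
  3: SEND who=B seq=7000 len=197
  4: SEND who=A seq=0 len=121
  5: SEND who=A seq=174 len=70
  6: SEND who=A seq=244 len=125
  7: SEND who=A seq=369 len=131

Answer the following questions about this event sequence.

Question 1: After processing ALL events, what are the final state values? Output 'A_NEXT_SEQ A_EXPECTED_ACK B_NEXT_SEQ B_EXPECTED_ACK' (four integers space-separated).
After event 0: A_seq=121 A_ack=7000 B_seq=7000 B_ack=0
After event 1: A_seq=174 A_ack=7000 B_seq=7000 B_ack=0
After event 2: A_seq=174 A_ack=7000 B_seq=7000 B_ack=0
After event 3: A_seq=174 A_ack=7197 B_seq=7197 B_ack=0
After event 4: A_seq=174 A_ack=7197 B_seq=7197 B_ack=174
After event 5: A_seq=244 A_ack=7197 B_seq=7197 B_ack=244
After event 6: A_seq=369 A_ack=7197 B_seq=7197 B_ack=369
After event 7: A_seq=500 A_ack=7197 B_seq=7197 B_ack=500

Answer: 500 7197 7197 500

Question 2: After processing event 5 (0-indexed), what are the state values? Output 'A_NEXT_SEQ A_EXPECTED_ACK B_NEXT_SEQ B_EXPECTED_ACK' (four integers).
After event 0: A_seq=121 A_ack=7000 B_seq=7000 B_ack=0
After event 1: A_seq=174 A_ack=7000 B_seq=7000 B_ack=0
After event 2: A_seq=174 A_ack=7000 B_seq=7000 B_ack=0
After event 3: A_seq=174 A_ack=7197 B_seq=7197 B_ack=0
After event 4: A_seq=174 A_ack=7197 B_seq=7197 B_ack=174
After event 5: A_seq=244 A_ack=7197 B_seq=7197 B_ack=244

244 7197 7197 244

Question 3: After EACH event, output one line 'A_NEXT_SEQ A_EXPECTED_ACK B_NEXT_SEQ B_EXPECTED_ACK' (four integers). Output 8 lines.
121 7000 7000 0
174 7000 7000 0
174 7000 7000 0
174 7197 7197 0
174 7197 7197 174
244 7197 7197 244
369 7197 7197 369
500 7197 7197 500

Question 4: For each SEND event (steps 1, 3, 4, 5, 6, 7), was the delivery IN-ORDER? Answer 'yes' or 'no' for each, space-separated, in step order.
Step 1: SEND seq=121 -> out-of-order
Step 3: SEND seq=7000 -> in-order
Step 4: SEND seq=0 -> in-order
Step 5: SEND seq=174 -> in-order
Step 6: SEND seq=244 -> in-order
Step 7: SEND seq=369 -> in-order

Answer: no yes yes yes yes yes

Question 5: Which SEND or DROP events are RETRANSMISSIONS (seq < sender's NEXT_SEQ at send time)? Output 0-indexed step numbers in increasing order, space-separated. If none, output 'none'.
Step 0: DROP seq=0 -> fresh
Step 1: SEND seq=121 -> fresh
Step 3: SEND seq=7000 -> fresh
Step 4: SEND seq=0 -> retransmit
Step 5: SEND seq=174 -> fresh
Step 6: SEND seq=244 -> fresh
Step 7: SEND seq=369 -> fresh

Answer: 4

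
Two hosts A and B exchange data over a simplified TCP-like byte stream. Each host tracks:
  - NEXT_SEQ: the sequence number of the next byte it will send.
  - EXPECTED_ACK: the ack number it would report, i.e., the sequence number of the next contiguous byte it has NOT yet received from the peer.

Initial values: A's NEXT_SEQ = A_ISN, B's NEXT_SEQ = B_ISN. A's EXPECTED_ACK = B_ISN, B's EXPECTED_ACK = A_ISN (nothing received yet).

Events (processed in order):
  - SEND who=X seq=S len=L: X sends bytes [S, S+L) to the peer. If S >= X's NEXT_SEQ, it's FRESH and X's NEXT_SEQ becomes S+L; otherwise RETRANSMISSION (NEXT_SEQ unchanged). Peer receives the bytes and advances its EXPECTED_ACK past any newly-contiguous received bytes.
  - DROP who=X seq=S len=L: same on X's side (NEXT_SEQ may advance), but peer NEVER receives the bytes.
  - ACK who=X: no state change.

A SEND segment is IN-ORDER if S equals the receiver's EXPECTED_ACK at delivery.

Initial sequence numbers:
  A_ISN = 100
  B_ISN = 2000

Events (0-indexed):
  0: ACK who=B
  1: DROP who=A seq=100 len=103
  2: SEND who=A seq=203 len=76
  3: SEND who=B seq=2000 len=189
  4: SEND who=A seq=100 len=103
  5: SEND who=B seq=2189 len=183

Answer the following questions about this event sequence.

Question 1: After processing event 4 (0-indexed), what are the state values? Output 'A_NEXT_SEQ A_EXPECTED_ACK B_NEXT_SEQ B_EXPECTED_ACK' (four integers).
After event 0: A_seq=100 A_ack=2000 B_seq=2000 B_ack=100
After event 1: A_seq=203 A_ack=2000 B_seq=2000 B_ack=100
After event 2: A_seq=279 A_ack=2000 B_seq=2000 B_ack=100
After event 3: A_seq=279 A_ack=2189 B_seq=2189 B_ack=100
After event 4: A_seq=279 A_ack=2189 B_seq=2189 B_ack=279

279 2189 2189 279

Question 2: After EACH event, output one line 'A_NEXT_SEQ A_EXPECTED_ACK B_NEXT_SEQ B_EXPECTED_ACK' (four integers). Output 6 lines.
100 2000 2000 100
203 2000 2000 100
279 2000 2000 100
279 2189 2189 100
279 2189 2189 279
279 2372 2372 279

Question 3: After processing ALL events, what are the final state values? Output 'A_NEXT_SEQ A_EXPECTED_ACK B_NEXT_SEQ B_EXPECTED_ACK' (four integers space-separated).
Answer: 279 2372 2372 279

Derivation:
After event 0: A_seq=100 A_ack=2000 B_seq=2000 B_ack=100
After event 1: A_seq=203 A_ack=2000 B_seq=2000 B_ack=100
After event 2: A_seq=279 A_ack=2000 B_seq=2000 B_ack=100
After event 3: A_seq=279 A_ack=2189 B_seq=2189 B_ack=100
After event 4: A_seq=279 A_ack=2189 B_seq=2189 B_ack=279
After event 5: A_seq=279 A_ack=2372 B_seq=2372 B_ack=279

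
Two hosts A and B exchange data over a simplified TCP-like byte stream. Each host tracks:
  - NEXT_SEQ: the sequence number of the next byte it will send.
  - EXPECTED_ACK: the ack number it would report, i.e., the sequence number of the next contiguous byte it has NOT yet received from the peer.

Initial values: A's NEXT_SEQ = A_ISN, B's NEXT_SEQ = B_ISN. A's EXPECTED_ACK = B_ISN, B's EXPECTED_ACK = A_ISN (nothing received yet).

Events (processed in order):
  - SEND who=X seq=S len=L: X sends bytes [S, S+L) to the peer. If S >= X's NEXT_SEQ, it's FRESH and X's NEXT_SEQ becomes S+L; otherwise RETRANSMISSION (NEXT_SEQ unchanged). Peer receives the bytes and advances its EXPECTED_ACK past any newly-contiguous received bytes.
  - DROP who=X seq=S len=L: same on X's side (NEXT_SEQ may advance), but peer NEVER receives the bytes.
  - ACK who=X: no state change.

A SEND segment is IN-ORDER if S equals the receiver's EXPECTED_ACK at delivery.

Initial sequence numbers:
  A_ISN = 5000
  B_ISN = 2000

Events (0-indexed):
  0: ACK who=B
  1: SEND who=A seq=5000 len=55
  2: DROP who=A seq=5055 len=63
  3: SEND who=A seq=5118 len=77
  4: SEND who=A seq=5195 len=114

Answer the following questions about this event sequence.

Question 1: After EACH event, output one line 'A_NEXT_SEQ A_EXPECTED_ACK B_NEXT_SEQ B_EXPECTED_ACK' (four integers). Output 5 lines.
5000 2000 2000 5000
5055 2000 2000 5055
5118 2000 2000 5055
5195 2000 2000 5055
5309 2000 2000 5055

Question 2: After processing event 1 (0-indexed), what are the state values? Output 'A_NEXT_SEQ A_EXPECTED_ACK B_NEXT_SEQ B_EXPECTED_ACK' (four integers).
After event 0: A_seq=5000 A_ack=2000 B_seq=2000 B_ack=5000
After event 1: A_seq=5055 A_ack=2000 B_seq=2000 B_ack=5055

5055 2000 2000 5055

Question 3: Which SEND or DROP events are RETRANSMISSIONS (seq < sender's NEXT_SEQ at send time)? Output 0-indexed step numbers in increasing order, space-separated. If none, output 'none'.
Answer: none

Derivation:
Step 1: SEND seq=5000 -> fresh
Step 2: DROP seq=5055 -> fresh
Step 3: SEND seq=5118 -> fresh
Step 4: SEND seq=5195 -> fresh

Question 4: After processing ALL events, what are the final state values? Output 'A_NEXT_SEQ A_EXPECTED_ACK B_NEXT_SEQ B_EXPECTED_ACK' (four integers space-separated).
After event 0: A_seq=5000 A_ack=2000 B_seq=2000 B_ack=5000
After event 1: A_seq=5055 A_ack=2000 B_seq=2000 B_ack=5055
After event 2: A_seq=5118 A_ack=2000 B_seq=2000 B_ack=5055
After event 3: A_seq=5195 A_ack=2000 B_seq=2000 B_ack=5055
After event 4: A_seq=5309 A_ack=2000 B_seq=2000 B_ack=5055

Answer: 5309 2000 2000 5055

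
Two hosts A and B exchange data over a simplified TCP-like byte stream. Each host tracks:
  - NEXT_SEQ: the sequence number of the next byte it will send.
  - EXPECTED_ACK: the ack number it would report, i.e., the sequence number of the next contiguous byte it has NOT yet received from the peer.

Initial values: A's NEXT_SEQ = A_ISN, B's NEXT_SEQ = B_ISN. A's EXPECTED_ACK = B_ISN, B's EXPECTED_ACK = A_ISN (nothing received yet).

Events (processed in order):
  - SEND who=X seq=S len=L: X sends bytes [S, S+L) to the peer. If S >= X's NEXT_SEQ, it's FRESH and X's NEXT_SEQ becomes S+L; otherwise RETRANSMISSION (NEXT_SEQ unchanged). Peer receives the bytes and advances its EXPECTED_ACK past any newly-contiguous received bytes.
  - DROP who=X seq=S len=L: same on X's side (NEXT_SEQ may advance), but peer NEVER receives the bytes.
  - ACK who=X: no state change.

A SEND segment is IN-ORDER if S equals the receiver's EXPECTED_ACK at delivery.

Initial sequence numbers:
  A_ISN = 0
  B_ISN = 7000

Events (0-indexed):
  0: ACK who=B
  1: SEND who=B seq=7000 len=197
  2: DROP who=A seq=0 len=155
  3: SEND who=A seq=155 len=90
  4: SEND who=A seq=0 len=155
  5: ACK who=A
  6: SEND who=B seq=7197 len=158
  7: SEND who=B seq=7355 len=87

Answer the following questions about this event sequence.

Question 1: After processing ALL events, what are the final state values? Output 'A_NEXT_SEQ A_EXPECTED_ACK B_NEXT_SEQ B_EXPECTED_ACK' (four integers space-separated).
After event 0: A_seq=0 A_ack=7000 B_seq=7000 B_ack=0
After event 1: A_seq=0 A_ack=7197 B_seq=7197 B_ack=0
After event 2: A_seq=155 A_ack=7197 B_seq=7197 B_ack=0
After event 3: A_seq=245 A_ack=7197 B_seq=7197 B_ack=0
After event 4: A_seq=245 A_ack=7197 B_seq=7197 B_ack=245
After event 5: A_seq=245 A_ack=7197 B_seq=7197 B_ack=245
After event 6: A_seq=245 A_ack=7355 B_seq=7355 B_ack=245
After event 7: A_seq=245 A_ack=7442 B_seq=7442 B_ack=245

Answer: 245 7442 7442 245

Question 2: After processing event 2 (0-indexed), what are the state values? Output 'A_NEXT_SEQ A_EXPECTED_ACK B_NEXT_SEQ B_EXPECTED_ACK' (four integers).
After event 0: A_seq=0 A_ack=7000 B_seq=7000 B_ack=0
After event 1: A_seq=0 A_ack=7197 B_seq=7197 B_ack=0
After event 2: A_seq=155 A_ack=7197 B_seq=7197 B_ack=0

155 7197 7197 0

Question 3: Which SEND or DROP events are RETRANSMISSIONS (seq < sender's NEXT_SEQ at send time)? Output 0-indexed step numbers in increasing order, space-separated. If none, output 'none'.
Answer: 4

Derivation:
Step 1: SEND seq=7000 -> fresh
Step 2: DROP seq=0 -> fresh
Step 3: SEND seq=155 -> fresh
Step 4: SEND seq=0 -> retransmit
Step 6: SEND seq=7197 -> fresh
Step 7: SEND seq=7355 -> fresh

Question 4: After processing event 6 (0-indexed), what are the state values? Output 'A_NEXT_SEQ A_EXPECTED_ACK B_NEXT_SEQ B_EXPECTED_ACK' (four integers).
After event 0: A_seq=0 A_ack=7000 B_seq=7000 B_ack=0
After event 1: A_seq=0 A_ack=7197 B_seq=7197 B_ack=0
After event 2: A_seq=155 A_ack=7197 B_seq=7197 B_ack=0
After event 3: A_seq=245 A_ack=7197 B_seq=7197 B_ack=0
After event 4: A_seq=245 A_ack=7197 B_seq=7197 B_ack=245
After event 5: A_seq=245 A_ack=7197 B_seq=7197 B_ack=245
After event 6: A_seq=245 A_ack=7355 B_seq=7355 B_ack=245

245 7355 7355 245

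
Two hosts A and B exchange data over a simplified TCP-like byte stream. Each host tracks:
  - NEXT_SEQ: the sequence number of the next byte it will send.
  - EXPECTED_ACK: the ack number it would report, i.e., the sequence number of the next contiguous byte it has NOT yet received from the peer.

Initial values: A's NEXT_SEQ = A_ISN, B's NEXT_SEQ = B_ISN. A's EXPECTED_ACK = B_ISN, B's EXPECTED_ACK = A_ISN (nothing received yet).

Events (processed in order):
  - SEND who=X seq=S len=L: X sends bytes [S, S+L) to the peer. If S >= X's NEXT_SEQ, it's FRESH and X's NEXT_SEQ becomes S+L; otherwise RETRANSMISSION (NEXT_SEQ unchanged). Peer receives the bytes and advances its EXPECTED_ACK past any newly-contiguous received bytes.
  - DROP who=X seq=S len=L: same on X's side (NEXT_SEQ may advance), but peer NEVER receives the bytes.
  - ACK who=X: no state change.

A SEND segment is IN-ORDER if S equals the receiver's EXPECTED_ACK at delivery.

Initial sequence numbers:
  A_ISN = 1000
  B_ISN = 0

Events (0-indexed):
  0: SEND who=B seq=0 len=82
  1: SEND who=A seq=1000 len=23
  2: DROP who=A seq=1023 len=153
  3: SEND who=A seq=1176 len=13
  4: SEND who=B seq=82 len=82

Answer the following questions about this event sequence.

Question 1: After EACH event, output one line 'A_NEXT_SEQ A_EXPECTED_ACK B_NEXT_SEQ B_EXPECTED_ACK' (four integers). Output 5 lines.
1000 82 82 1000
1023 82 82 1023
1176 82 82 1023
1189 82 82 1023
1189 164 164 1023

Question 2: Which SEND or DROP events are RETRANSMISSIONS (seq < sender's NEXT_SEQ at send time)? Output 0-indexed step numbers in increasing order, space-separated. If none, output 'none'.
Answer: none

Derivation:
Step 0: SEND seq=0 -> fresh
Step 1: SEND seq=1000 -> fresh
Step 2: DROP seq=1023 -> fresh
Step 3: SEND seq=1176 -> fresh
Step 4: SEND seq=82 -> fresh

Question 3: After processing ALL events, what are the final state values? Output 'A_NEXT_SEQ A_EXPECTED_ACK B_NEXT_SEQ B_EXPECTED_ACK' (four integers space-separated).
Answer: 1189 164 164 1023

Derivation:
After event 0: A_seq=1000 A_ack=82 B_seq=82 B_ack=1000
After event 1: A_seq=1023 A_ack=82 B_seq=82 B_ack=1023
After event 2: A_seq=1176 A_ack=82 B_seq=82 B_ack=1023
After event 3: A_seq=1189 A_ack=82 B_seq=82 B_ack=1023
After event 4: A_seq=1189 A_ack=164 B_seq=164 B_ack=1023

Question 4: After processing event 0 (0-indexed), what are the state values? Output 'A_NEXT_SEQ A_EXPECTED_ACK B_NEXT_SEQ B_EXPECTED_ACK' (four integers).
After event 0: A_seq=1000 A_ack=82 B_seq=82 B_ack=1000

1000 82 82 1000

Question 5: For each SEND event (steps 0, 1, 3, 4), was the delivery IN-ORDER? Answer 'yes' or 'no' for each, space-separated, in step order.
Step 0: SEND seq=0 -> in-order
Step 1: SEND seq=1000 -> in-order
Step 3: SEND seq=1176 -> out-of-order
Step 4: SEND seq=82 -> in-order

Answer: yes yes no yes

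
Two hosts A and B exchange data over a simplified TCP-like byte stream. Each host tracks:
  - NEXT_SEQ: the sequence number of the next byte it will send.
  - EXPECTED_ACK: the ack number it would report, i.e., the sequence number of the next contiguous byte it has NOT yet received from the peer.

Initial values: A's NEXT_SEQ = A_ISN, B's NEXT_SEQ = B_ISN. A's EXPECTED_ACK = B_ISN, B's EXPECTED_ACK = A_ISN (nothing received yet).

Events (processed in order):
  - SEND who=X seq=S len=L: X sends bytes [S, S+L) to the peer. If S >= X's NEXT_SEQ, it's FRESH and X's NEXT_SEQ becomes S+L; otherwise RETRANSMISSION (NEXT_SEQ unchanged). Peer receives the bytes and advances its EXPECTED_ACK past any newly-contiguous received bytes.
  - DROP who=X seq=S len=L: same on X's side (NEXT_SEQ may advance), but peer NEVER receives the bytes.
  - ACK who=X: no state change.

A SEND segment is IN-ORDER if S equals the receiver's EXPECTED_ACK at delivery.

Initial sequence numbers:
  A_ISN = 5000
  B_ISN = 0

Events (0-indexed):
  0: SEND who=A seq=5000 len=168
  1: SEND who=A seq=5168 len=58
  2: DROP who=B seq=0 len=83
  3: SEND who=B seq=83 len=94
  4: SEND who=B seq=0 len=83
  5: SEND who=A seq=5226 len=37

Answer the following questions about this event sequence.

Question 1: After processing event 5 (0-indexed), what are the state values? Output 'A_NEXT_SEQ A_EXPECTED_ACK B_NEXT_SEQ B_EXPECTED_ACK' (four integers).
After event 0: A_seq=5168 A_ack=0 B_seq=0 B_ack=5168
After event 1: A_seq=5226 A_ack=0 B_seq=0 B_ack=5226
After event 2: A_seq=5226 A_ack=0 B_seq=83 B_ack=5226
After event 3: A_seq=5226 A_ack=0 B_seq=177 B_ack=5226
After event 4: A_seq=5226 A_ack=177 B_seq=177 B_ack=5226
After event 5: A_seq=5263 A_ack=177 B_seq=177 B_ack=5263

5263 177 177 5263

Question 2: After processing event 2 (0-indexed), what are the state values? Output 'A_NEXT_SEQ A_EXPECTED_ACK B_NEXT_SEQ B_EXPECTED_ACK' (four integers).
After event 0: A_seq=5168 A_ack=0 B_seq=0 B_ack=5168
After event 1: A_seq=5226 A_ack=0 B_seq=0 B_ack=5226
After event 2: A_seq=5226 A_ack=0 B_seq=83 B_ack=5226

5226 0 83 5226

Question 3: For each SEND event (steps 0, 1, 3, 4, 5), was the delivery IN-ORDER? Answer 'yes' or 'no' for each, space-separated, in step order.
Step 0: SEND seq=5000 -> in-order
Step 1: SEND seq=5168 -> in-order
Step 3: SEND seq=83 -> out-of-order
Step 4: SEND seq=0 -> in-order
Step 5: SEND seq=5226 -> in-order

Answer: yes yes no yes yes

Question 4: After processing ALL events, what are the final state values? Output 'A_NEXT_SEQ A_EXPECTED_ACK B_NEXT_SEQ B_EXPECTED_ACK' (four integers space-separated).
After event 0: A_seq=5168 A_ack=0 B_seq=0 B_ack=5168
After event 1: A_seq=5226 A_ack=0 B_seq=0 B_ack=5226
After event 2: A_seq=5226 A_ack=0 B_seq=83 B_ack=5226
After event 3: A_seq=5226 A_ack=0 B_seq=177 B_ack=5226
After event 4: A_seq=5226 A_ack=177 B_seq=177 B_ack=5226
After event 5: A_seq=5263 A_ack=177 B_seq=177 B_ack=5263

Answer: 5263 177 177 5263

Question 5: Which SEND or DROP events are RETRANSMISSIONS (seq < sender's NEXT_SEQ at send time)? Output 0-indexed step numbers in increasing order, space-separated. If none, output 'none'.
Step 0: SEND seq=5000 -> fresh
Step 1: SEND seq=5168 -> fresh
Step 2: DROP seq=0 -> fresh
Step 3: SEND seq=83 -> fresh
Step 4: SEND seq=0 -> retransmit
Step 5: SEND seq=5226 -> fresh

Answer: 4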